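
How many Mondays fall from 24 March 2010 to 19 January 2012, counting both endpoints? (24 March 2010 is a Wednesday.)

95

24 March 2010 is a Wednesday; the first Monday on or after it is 29 March 2010 (5 days later).
From 29 March 2010 to 19 January 2012: 277 + 365 + 19 = 661 days (rest of 2010, 2011, to 19 January 2012 in 2012).
661 ÷ 7 = 94 full weeks with remainder 3, so 94 more Mondays after the first → 95.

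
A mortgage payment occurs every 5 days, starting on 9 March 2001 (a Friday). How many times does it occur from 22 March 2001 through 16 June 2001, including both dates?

17

Occurrences land 5·i days after 9 March 2001 for i = 0, 1, 2, …
22 March 2001 is 13 days after the start; 13 ÷ 5 = 2 remainder 3; since the remainder is 3, round up to i = 3. First occurrence in the window: #4 on 24 March 2001 (3×5 = 15 days in).
16 June 2001 is 99 days after the start; 99 ÷ 5 = 19 remainder 4. Last occurrence in the window: #20 on 12 June 2001.
Occurrences #4 through #20: 17 in total.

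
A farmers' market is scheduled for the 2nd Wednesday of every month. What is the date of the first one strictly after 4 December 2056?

December 2056 starts on a Friday; its first Wednesday is the 6th, so the 2nd Wednesday is the 13th — 13 December 2056.
13 December 2056 is after 4 December 2056, so that is the next one.

13 December 2056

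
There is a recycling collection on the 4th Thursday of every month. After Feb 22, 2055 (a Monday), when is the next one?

Feb 25, 2055

Feb 2055 starts on a Monday; its first Thursday is the 4th, so the 4th Thursday is the 25th — Feb 25, 2055.
Feb 25, 2055 is after Feb 22, 2055, so that is the next one.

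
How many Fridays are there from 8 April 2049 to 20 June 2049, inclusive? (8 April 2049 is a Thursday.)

11

8 April 2049 is a Thursday; the first Friday on or after it is 9 April 2049 (1 day later).
From 9 April 2049 to 20 June 2049: 21 + 31 + 20 = 72 days (rest of April, May, June).
72 ÷ 7 = 10 full weeks with remainder 2, so 10 more Fridays after the first → 11.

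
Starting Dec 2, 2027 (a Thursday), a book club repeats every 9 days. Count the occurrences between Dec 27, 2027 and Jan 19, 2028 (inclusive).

Occurrences land 9·i days after Dec 2, 2027 for i = 0, 1, 2, …
Dec 27, 2027 is 25 days after the start; 25 ÷ 9 = 2 remainder 7; since the remainder is 7, round up to i = 3. First occurrence in the window: #4 on Dec 29, 2027 (3×9 = 27 days in).
Jan 19, 2028 is 48 days after the start; 48 ÷ 9 = 5 remainder 3. Last occurrence in the window: #6 on Jan 16, 2028.
Occurrences #4 through #6: 3 in total.

3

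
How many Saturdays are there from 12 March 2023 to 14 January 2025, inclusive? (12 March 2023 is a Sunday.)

96

12 March 2023 is a Sunday; the first Saturday on or after it is 18 March 2023 (6 days later).
From 18 March 2023 to 14 January 2025: 288 + 366 + 14 = 668 days (rest of 2023, 2024, to 14 January 2025 in 2025).
668 ÷ 7 = 95 full weeks with remainder 3, so 95 more Saturdays after the first → 96.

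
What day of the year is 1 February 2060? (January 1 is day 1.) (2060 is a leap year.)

Days in months before February: 31 = 31.
Plus 1 day into February → day 32.

32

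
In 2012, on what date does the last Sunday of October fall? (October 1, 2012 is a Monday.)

October 2012 begins on a Monday, so the first Sunday is October 7 (6 days later).
October 2012 has 31 days. Adding weeks: 7, 14, 21, 28 — the last one ≤ 31 is the 28th.

2012-10-28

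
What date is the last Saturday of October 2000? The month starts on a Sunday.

2000-10-28

October 2000 begins on a Sunday, so the first Saturday is October 7 (6 days later).
October 2000 has 31 days. Adding weeks: 7, 14, 21, 28 — the last one ≤ 31 is the 28th.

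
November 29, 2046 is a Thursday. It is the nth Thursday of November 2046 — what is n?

5th

Day 29 falls in week ⌈29/7⌉ of the month.
Days 1–7 hold the 1st Thursday, 8–14 the 2nd, 15–21 the 3rd, 22–28 the 4th, 29–31 the 5th.
29 is in the range for the 5th.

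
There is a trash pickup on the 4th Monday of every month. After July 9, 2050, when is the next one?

July 2050 starts on a Friday; its first Monday is the 4th, so the 4th Monday is the 25th — July 25, 2050.
July 25, 2050 is after July 9, 2050, so that is the next one.

July 25, 2050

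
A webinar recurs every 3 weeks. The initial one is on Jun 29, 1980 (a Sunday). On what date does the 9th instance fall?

The 9th occurrence is 8 intervals after the first: 8 × 21 = 168 days after Jun 29, 1980.
Jun has 30 days — 1 day to the end of Jun leaves 167.
Jul has 31 days (136 left).
Aug has 31 days (105 left).
Sep has 30 days (75 left).
Oct has 31 days (44 left).
Nov has 30 days (14 left).
14 days into Dec → Dec 14, 1980.

Dec 14, 1980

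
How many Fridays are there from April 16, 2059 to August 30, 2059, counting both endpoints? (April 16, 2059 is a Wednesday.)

April 16, 2059 is a Wednesday; the first Friday on or after it is April 18, 2059 (2 days later).
From April 18, 2059 to August 30, 2059: 12 + 31 + 30 + 31 + 30 = 134 days (rest of April, May, June, July, August).
134 ÷ 7 = 19 full weeks with remainder 1, so 19 more Fridays after the first → 20.

20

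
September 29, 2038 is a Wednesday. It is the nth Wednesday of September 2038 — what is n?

5th

Day 29 falls in week ⌈29/7⌉ of the month.
Days 1–7 hold the 1st Wednesday, 8–14 the 2nd, 15–21 the 3rd, 22–28 the 4th, 29–31 the 5th.
29 is in the range for the 5th.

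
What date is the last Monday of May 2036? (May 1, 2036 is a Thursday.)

26 May 2036

May 2036 begins on a Thursday, so the first Monday is May 5 (4 days later).
May 2036 has 31 days. Adding weeks: 5, 12, 19, 26 — the last one ≤ 31 is the 26th.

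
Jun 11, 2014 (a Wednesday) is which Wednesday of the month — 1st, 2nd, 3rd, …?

2nd

Day 11 falls in week ⌈11/7⌉ of the month.
Days 1–7 hold the 1st Wednesday, 8–14 the 2nd, 15–21 the 3rd, 22–28 the 4th, 29–31 the 5th.
11 is in the range for the 2nd.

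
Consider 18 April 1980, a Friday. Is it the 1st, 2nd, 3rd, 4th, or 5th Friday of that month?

3rd

Day 18 falls in week ⌈18/7⌉ of the month.
Days 1–7 hold the 1st Friday, 8–14 the 2nd, 15–21 the 3rd, 22–28 the 4th, 29–31 the 5th.
18 is in the range for the 3rd.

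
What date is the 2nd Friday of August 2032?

August 2032 begins on a Sunday, so the first Friday is August 6 (5 days later).
The 2nd Friday is 1 weeks later: 6 + 7 = 13.

13 August 2032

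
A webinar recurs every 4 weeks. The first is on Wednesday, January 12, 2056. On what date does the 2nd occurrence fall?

The 2nd occurrence is 1 interval after the first: 1 × 28 = 28 days after January 12, 2056.
January has 31 days — 19 days to the end of January leaves 9.
9 days into February → February 9, 2056.

February 9, 2056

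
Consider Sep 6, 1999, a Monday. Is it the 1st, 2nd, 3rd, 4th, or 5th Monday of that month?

1st

Day 6 falls in week ⌈6/7⌉ of the month.
Days 1–7 hold the 1st Monday, 8–14 the 2nd, 15–21 the 3rd, 22–28 the 4th, 29–31 the 5th.
6 is in the range for the 1st.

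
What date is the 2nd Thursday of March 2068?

2068-03-08

March 2068 begins on a Thursday, so the first Thursday is March 1.
The 2nd Thursday is 1 weeks later: 1 + 7 = 8.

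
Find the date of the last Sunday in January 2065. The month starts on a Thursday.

25 January 2065

January 2065 begins on a Thursday, so the first Sunday is January 4 (3 days later).
January 2065 has 31 days. Adding weeks: 4, 11, 18, 25 — the last one ≤ 31 is the 25th.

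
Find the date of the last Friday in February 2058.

February 2058 begins on a Friday, so the first Friday is February 1.
February 2058 has 28 days. Adding weeks: 1, 8, 15, 22 — the last one ≤ 28 is the 22nd.

February 22, 2058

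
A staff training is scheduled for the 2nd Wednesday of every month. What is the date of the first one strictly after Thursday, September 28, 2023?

October 11, 2023

September 2023 starts on a Friday; its first Wednesday is the 6th, so the 2nd Wednesday is the 13th — September 13, 2023.
That is not after September 28, 2023, so look at October 2023.
October 2023 starts on a Sunday; its first Wednesday is the 4th, so the 2nd Wednesday is the 11th — October 11, 2023.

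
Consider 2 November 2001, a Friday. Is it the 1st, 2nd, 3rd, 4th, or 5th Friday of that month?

Day 2 falls in week ⌈2/7⌉ of the month.
Days 1–7 hold the 1st Friday, 8–14 the 2nd, 15–21 the 3rd, 22–28 the 4th, 29–31 the 5th.
2 is in the range for the 1st.

1st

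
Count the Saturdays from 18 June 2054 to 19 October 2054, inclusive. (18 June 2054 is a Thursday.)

18 June 2054 is a Thursday; the first Saturday on or after it is 20 June 2054 (2 days later).
From 20 June 2054 to 19 October 2054: 10 + 31 + 31 + 30 + 19 = 121 days (rest of June, July, August, September, October).
121 ÷ 7 = 17 full weeks with remainder 2, so 17 more Saturdays after the first → 18.

18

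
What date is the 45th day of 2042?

January has 31 days (45 − 31 = 14 remain).
14 into February → February 14.

14 February 2042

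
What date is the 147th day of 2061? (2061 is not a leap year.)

Jan has 31 days (147 − 31 = 116 remain).
Feb has 28 days (116 − 28 = 88 remain).
Mar has 31 days (88 − 31 = 57 remain).
Apr has 30 days (57 − 30 = 27 remain).
27 into May → May 27.

May 27, 2061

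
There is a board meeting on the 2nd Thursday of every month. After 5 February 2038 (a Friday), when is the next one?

11 February 2038

February 2038 starts on a Monday; its first Thursday is the 4th, so the 2nd Thursday is the 11th — 11 February 2038.
11 February 2038 is after 5 February 2038, so that is the next one.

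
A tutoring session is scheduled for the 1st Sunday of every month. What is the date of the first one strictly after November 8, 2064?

December 7, 2064

November 2064 starts on a Saturday, so its 1st Sunday is November 2, 2064 (1 day in).
That is not after November 8, 2064, so look at December 2064.
December 2064 starts on a Monday, so its 1st Sunday is December 7, 2064 (6 days in).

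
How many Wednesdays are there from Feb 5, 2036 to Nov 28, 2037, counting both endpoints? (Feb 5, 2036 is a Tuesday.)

95

Feb 5, 2036 is a Tuesday; the first Wednesday on or after it is Feb 6, 2036 (1 day later).
From Feb 6, 2036 to Nov 28, 2037: 329 + 332 = 661 days (rest of 2036, to Nov 28, 2037 in 2037).
661 ÷ 7 = 94 full weeks with remainder 3, so 94 more Wednesdays after the first → 95.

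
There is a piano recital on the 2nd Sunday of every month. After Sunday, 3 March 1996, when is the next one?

10 March 1996

March 1996 starts on a Friday; its first Sunday is the 3rd, so the 2nd Sunday is the 10th — 10 March 1996.
10 March 1996 is after 3 March 1996, so that is the next one.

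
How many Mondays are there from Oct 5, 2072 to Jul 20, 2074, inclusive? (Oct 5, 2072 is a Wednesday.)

Oct 5, 2072 is a Wednesday; the first Monday on or after it is Oct 10, 2072 (5 days later).
From Oct 10, 2072 to Jul 20, 2074: 82 + 365 + 201 = 648 days (rest of 2072, 2073, to Jul 20, 2074 in 2074).
648 ÷ 7 = 92 full weeks with remainder 4, so 92 more Mondays after the first → 93.

93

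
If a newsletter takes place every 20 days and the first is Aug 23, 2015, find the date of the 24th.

Nov 25, 2016

The 24th occurrence is 23 intervals after the first: 23 × 20 = 460 days after Aug 23, 2015.
Aug has 31 days — 8 days to the end of Aug leaves 452.
From end of Aug to end of 2015 is 122 days (330 left).
Jan has 31 days (299 left).
Feb has 29 days (270 left).
Mar has 31 days (239 left).
Apr has 30 days (209 left).
May has 31 days (178 left).
Jun has 30 days (148 left).
Jul has 31 days (117 left).
Aug has 31 days (86 left).
Sep has 30 days (56 left).
Oct has 31 days (25 left).
25 days into Nov → Nov 25, 2016.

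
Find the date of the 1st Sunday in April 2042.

6 April 2042

The first Sunday of April 2042 is April 6.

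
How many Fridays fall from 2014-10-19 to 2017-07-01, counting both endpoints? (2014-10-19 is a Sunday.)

141

2014-10-19 is a Sunday; the first Friday on or after it is 2014-10-24 (5 days later).
From 2014-10-24 to 2017-07-01: 68 + 365 + 366 + 182 = 981 days (rest of 2014, 2015, 2016, to 2017-07-01 in 2017).
981 ÷ 7 = 140 full weeks with remainder 1, so 140 more Fridays after the first → 141.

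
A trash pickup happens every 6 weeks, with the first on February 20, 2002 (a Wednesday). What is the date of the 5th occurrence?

The 5th occurrence is 4 intervals after the first: 4 × 42 = 168 days after February 20, 2002.
February has 28 days — 8 days to the end of February leaves 160.
March has 31 days (129 left).
April has 30 days (99 left).
May has 31 days (68 left).
June has 30 days (38 left).
July has 31 days (7 left).
7 days into August → August 7, 2002.

August 7, 2002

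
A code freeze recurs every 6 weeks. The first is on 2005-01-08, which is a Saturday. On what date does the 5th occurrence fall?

2005-06-25

The 5th occurrence is 4 intervals after the first: 4 × 42 = 168 days after 2005-01-08.
January has 31 days — 23 days to the end of January leaves 145.
February has 28 days (117 left).
March has 31 days (86 left).
April has 30 days (56 left).
May has 31 days (25 left).
25 days into June → 2005-06-25.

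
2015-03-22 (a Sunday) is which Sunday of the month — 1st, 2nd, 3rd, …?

4th

Day 22 falls in week ⌈22/7⌉ of the month.
Days 1–7 hold the 1st Sunday, 8–14 the 2nd, 15–21 the 3rd, 22–28 the 4th, 29–31 the 5th.
22 is in the range for the 4th.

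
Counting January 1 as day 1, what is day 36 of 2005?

2005-02-05

January has 31 days (36 − 31 = 5 remain).
5 into February → February 5.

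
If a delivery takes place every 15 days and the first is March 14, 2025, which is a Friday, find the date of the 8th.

The 8th occurrence is 7 intervals after the first: 7 × 15 = 105 days after March 14, 2025.
March has 31 days — 17 days to the end of March leaves 88.
April has 30 days (58 left).
May has 31 days (27 left).
27 days into June → June 27, 2025.

June 27, 2025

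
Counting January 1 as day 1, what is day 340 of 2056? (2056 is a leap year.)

January has 31 days (340 − 31 = 309 remain).
February has 29 days (309 − 29 = 280 remain).
March has 31 days (280 − 31 = 249 remain).
April has 30 days (249 − 30 = 219 remain).
May has 31 days (219 − 31 = 188 remain).
June has 30 days (188 − 30 = 158 remain).
July has 31 days (158 − 31 = 127 remain).
August has 31 days (127 − 31 = 96 remain).
September has 30 days (96 − 30 = 66 remain).
October has 31 days (66 − 31 = 35 remain).
November has 30 days (35 − 30 = 5 remain).
5 into December → December 5.

December 5, 2056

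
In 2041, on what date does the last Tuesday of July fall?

The first Tuesday of July 2041 is July 2.
July 2041 has 31 days. Adding weeks: 2, 9, 16, 23, 30 — the last one ≤ 31 is the 30th.

2041-07-30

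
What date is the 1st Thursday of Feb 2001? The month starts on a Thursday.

Feb 1, 2001

Feb 2001 begins on a Thursday, so the first Thursday is Feb 1.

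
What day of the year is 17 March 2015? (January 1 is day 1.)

Days in months before March: 31 + 28 = 59.
Plus 17 days into March → day 76.

76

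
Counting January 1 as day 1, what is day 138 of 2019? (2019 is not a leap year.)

2019-05-18

January has 31 days (138 − 31 = 107 remain).
February has 28 days (107 − 28 = 79 remain).
March has 31 days (79 − 31 = 48 remain).
April has 30 days (48 − 30 = 18 remain).
18 into May → May 18.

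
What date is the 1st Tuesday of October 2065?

6 October 2065

October 2065 begins on a Thursday, so the first Tuesday is October 6 (5 days later).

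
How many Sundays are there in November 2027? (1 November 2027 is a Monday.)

4

1 November 2027 is a Monday; the first Sunday on or after it is 7 November 2027 (6 days later).
From 7 November 2027 to 30 November 2027 is 30 − 7 = 23 days.
23 ÷ 7 = 3 full weeks with remainder 2, so 3 more Sundays after the first → 4.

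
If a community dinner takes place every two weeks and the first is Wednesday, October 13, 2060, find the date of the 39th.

March 29, 2062

The 39th occurrence is 38 intervals after the first: 38 × 14 = 532 days after October 13, 2060.
October has 31 days — 18 days to the end of October leaves 514.
From end of October to end of 2060 is 61 days (453 left).
2061 has 365 days (88 left).
January has 31 days (57 left).
February has 28 days (29 left).
29 days into March → March 29, 2062.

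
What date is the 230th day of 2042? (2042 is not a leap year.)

2042-08-18

January has 31 days (230 − 31 = 199 remain).
February has 28 days (199 − 28 = 171 remain).
March has 31 days (171 − 31 = 140 remain).
April has 30 days (140 − 30 = 110 remain).
May has 31 days (110 − 31 = 79 remain).
June has 30 days (79 − 30 = 49 remain).
July has 31 days (49 − 31 = 18 remain).
18 into August → August 18.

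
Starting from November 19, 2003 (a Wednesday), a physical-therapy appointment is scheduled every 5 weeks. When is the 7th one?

June 16, 2004

The 7th occurrence is 6 intervals after the first: 6 × 35 = 210 days after November 19, 2003.
November has 30 days — 11 days to the end of November leaves 199.
December has 31 days (168 left).
January has 31 days (137 left).
February has 29 days (108 left).
March has 31 days (77 left).
April has 30 days (47 left).
May has 31 days (16 left).
16 days into June → June 16, 2004.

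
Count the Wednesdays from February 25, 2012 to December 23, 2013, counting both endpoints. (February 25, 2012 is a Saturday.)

95

February 25, 2012 is a Saturday; the first Wednesday on or after it is February 29, 2012 (4 days later).
From February 29, 2012 to December 23, 2013: 306 + 357 = 663 days (rest of 2012, to December 23, 2013 in 2013).
663 ÷ 7 = 94 full weeks with remainder 5, so 94 more Wednesdays after the first → 95.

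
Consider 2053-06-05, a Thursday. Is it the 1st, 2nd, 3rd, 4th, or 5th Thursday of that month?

Day 5 falls in week ⌈5/7⌉ of the month.
Days 1–7 hold the 1st Thursday, 8–14 the 2nd, 15–21 the 3rd, 22–28 the 4th, 29–31 the 5th.
5 is in the range for the 1st.

1st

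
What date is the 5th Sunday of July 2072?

The first Sunday of July 2072 is July 3.
The 5th Sunday is 4 weeks later: 3 + 28 = 31.

31 July 2072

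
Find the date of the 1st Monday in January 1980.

January 7, 1980

The first Monday of January 1980 is January 7.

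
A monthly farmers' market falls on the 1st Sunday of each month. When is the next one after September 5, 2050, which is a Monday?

October 2, 2050

September 2050 starts on a Thursday, so its 1st Sunday is September 4, 2050 (3 days in).
That is not after September 5, 2050, so look at October 2050.
October 2050 starts on a Saturday, so its 1st Sunday is October 2, 2050 (1 day in).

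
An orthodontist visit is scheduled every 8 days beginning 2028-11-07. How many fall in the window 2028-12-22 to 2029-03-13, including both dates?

Occurrences land 8·i days after 2028-11-07 for i = 0, 1, 2, …
2028-12-22 is 45 days after the start; 45 ÷ 8 = 5 remainder 5; since the remainder is 5, round up to i = 6. First occurrence in the window: #7 on 2028-12-25 (6×8 = 48 days in).
2029-03-13 is 126 days after the start; 126 ÷ 8 = 15 remainder 6. Last occurrence in the window: #16 on 2029-03-07.
Occurrences #7 through #16: 10 in total.

10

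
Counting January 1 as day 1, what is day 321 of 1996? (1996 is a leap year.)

November 16, 1996

January has 31 days (321 − 31 = 290 remain).
February has 29 days (290 − 29 = 261 remain).
March has 31 days (261 − 31 = 230 remain).
April has 30 days (230 − 30 = 200 remain).
May has 31 days (200 − 31 = 169 remain).
June has 30 days (169 − 30 = 139 remain).
July has 31 days (139 − 31 = 108 remain).
August has 31 days (108 − 31 = 77 remain).
September has 30 days (77 − 30 = 47 remain).
October has 31 days (47 − 31 = 16 remain).
16 into November → November 16.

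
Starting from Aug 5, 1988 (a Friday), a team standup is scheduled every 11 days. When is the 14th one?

The 14th occurrence is 13 intervals after the first: 13 × 11 = 143 days after Aug 5, 1988.
Aug has 31 days — 26 days to the end of Aug leaves 117.
Sep has 30 days (87 left).
Oct has 31 days (56 left).
Nov has 30 days (26 left).
26 days into Dec → Dec 26, 1988.

Dec 26, 1988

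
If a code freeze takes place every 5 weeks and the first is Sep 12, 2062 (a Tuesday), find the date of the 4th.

The 4th occurrence is 3 intervals after the first: 3 × 35 = 105 days after Sep 12, 2062.
Sep has 30 days — 18 days to the end of Sep leaves 87.
Oct has 31 days (56 left).
Nov has 30 days (26 left).
26 days into Dec → Dec 26, 2062.

Dec 26, 2062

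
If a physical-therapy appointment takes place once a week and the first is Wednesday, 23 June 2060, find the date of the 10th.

The 10th occurrence is 9 intervals after the first: 9 × 7 = 63 days after 23 June 2060.
June has 30 days — 7 days to the end of June leaves 56.
July has 31 days (25 left).
25 days into August → 25 August 2060.

25 August 2060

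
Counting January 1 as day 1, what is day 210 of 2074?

January has 31 days (210 − 31 = 179 remain).
February has 28 days (179 − 28 = 151 remain).
March has 31 days (151 − 31 = 120 remain).
April has 30 days (120 − 30 = 90 remain).
May has 31 days (90 − 31 = 59 remain).
June has 30 days (59 − 30 = 29 remain).
29 into July → July 29.

2074-07-29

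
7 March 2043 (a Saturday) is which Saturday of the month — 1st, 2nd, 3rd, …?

Day 7 falls in week ⌈7/7⌉ of the month.
Days 1–7 hold the 1st Saturday, 8–14 the 2nd, 15–21 the 3rd, 22–28 the 4th, 29–31 the 5th.
7 is in the range for the 1st.

1st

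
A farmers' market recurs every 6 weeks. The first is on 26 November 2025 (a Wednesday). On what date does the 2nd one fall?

7 January 2026

The 2nd occurrence is 1 interval after the first: 1 × 42 = 42 days after 26 November 2025.
November has 30 days — 4 days to the end of November leaves 38.
December has 31 days (7 left).
7 days into January → 7 January 2026.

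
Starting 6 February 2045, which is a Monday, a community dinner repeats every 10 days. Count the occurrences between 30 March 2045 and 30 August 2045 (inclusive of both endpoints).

15

Occurrences land 10·i days after 6 February 2045 for i = 0, 1, 2, …
30 March 2045 is 52 days after the start; 52 ÷ 10 = 5 remainder 2; since the remainder is 2, round up to i = 6. First occurrence in the window: #7 on 7 April 2045 (6×10 = 60 days in).
30 August 2045 is 205 days after the start; 205 ÷ 10 = 20 remainder 5. Last occurrence in the window: #21 on 25 August 2045.
Occurrences #7 through #21: 15 in total.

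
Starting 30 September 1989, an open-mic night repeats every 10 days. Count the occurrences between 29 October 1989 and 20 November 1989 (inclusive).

Occurrences land 10·i days after 30 September 1989 for i = 0, 1, 2, …
29 October 1989 is 29 days after the start; 29 ÷ 10 = 2 remainder 9; since the remainder is 9, round up to i = 3. First occurrence in the window: #4 on 30 October 1989 (3×10 = 30 days in).
20 November 1989 is 51 days after the start; 51 ÷ 10 = 5 remainder 1. Last occurrence in the window: #6 on 19 November 1989.
Occurrences #4 through #6: 3 in total.

3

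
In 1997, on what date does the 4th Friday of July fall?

July 25, 1997

July 1997 begins on a Tuesday, so the first Friday is July 4 (3 days later).
The 4th Friday is 3 weeks later: 4 + 21 = 25.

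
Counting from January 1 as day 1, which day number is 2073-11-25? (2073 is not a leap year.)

Days in months before November: 31 + 28 + 31 + 30 + 31 + 30 + 31 + 31 + 30 + 31 = 304.
Plus 25 days into November → day 329.

329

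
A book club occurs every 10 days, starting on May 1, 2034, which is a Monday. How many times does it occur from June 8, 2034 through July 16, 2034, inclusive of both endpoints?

4

Occurrences land 10·i days after May 1, 2034 for i = 0, 1, 2, …
June 8, 2034 is 38 days after the start; 38 ÷ 10 = 3 remainder 8; since the remainder is 8, round up to i = 4. First occurrence in the window: #5 on June 10, 2034 (4×10 = 40 days in).
July 16, 2034 is 76 days after the start; 76 ÷ 10 = 7 remainder 6. Last occurrence in the window: #8 on July 10, 2034.
Occurrences #5 through #8: 4 in total.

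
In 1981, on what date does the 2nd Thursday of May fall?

May 14, 1981

May 1981 begins on a Friday, so the first Thursday is May 7 (6 days later).
The 2nd Thursday is 1 weeks later: 7 + 7 = 14.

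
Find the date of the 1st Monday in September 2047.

September 2047 begins on a Sunday, so the first Monday is September 2 (1 day later).

2047-09-02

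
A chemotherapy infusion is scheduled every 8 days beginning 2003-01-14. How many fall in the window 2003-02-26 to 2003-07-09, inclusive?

17

Occurrences land 8·i days after 2003-01-14 for i = 0, 1, 2, …
2003-02-26 is 43 days after the start; 43 ÷ 8 = 5 remainder 3; since the remainder is 3, round up to i = 6. First occurrence in the window: #7 on 2003-03-03 (6×8 = 48 days in).
2003-07-09 is 176 days after the start; 176 ÷ 8 = 22 remainder 0. Last occurrence in the window: #23 on 2003-07-09.
Occurrences #7 through #23: 17 in total.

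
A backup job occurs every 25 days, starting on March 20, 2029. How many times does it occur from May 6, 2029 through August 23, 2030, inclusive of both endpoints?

Occurrences land 25·i days after March 20, 2029 for i = 0, 1, 2, …
May 6, 2029 is 47 days after the start; 47 ÷ 25 = 1 remainder 22; since the remainder is 22, round up to i = 2. First occurrence in the window: #3 on May 9, 2029 (2×25 = 50 days in).
August 23, 2030 is 521 days after the start; 521 ÷ 25 = 20 remainder 21. Last occurrence in the window: #21 on August 2, 2030.
Occurrences #3 through #21: 19 in total.

19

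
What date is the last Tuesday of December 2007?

25 December 2007

The first Tuesday of December 2007 is December 4.
December 2007 has 31 days. Adding weeks: 4, 11, 18, 25 — the last one ≤ 31 is the 25th.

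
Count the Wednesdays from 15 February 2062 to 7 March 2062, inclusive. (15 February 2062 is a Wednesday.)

3

15 February 2062 is a Wednesday; the first Wednesday on or after it is 15 February 2062.
From 15 February 2062 to 7 March 2062: 13 + 7 = 20 days (rest of February, March).
20 ÷ 7 = 2 full weeks with remainder 6, so 2 more Wednesdays after the first → 3.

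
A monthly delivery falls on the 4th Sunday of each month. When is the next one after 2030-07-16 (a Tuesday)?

2030-07-28

July 2030 starts on a Monday; its first Sunday is the 7th, so the 4th Sunday is the 28th — 2030-07-28.
2030-07-28 is after 2030-07-16, so that is the next one.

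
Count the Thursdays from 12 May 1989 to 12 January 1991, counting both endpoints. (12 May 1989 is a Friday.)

87

12 May 1989 is a Friday; the first Thursday on or after it is 18 May 1989 (6 days later).
From 18 May 1989 to 12 January 1991: 227 + 365 + 12 = 604 days (rest of 1989, 1990, to 12 January 1991 in 1991).
604 ÷ 7 = 86 full weeks with remainder 2, so 86 more Thursdays after the first → 87.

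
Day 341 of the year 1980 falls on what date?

January has 31 days (341 − 31 = 310 remain).
February has 29 days (310 − 29 = 281 remain).
March has 31 days (281 − 31 = 250 remain).
April has 30 days (250 − 30 = 220 remain).
May has 31 days (220 − 31 = 189 remain).
June has 30 days (189 − 30 = 159 remain).
July has 31 days (159 − 31 = 128 remain).
August has 31 days (128 − 31 = 97 remain).
September has 30 days (97 − 30 = 67 remain).
October has 31 days (67 − 31 = 36 remain).
November has 30 days (36 − 30 = 6 remain).
6 into December → December 6.

December 6, 1980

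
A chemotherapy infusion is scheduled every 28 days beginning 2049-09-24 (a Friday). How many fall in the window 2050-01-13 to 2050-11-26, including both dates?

12

Occurrences land 28·i days after 2049-09-24 for i = 0, 1, 2, …
2050-01-13 is 111 days after the start; 111 ÷ 28 = 3 remainder 27; since the remainder is 27, round up to i = 4. First occurrence in the window: #5 on 2050-01-14 (4×28 = 112 days in).
2050-11-26 is 428 days after the start; 428 ÷ 28 = 15 remainder 8. Last occurrence in the window: #16 on 2050-11-18.
Occurrences #5 through #16: 12 in total.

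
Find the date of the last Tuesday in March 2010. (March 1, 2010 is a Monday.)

March 30, 2010

March 2010 begins on a Monday, so the first Tuesday is March 2 (1 day later).
March 2010 has 31 days. Adding weeks: 2, 9, 16, 23, 30 — the last one ≤ 31 is the 30th.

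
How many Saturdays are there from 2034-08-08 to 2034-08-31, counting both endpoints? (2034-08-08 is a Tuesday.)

2034-08-08 is a Tuesday; the first Saturday on or after it is 2034-08-12 (4 days later).
From 2034-08-12 to 2034-08-31 is 31 − 12 = 19 days.
19 ÷ 7 = 2 full weeks with remainder 5, so 2 more Saturdays after the first → 3.

3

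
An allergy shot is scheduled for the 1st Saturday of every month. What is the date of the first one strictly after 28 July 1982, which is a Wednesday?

7 August 1982

July 1982 starts on a Thursday, so its 1st Saturday is 3 July 1982 (2 days in).
That is not after 28 July 1982, so look at August 1982.
August 1982 starts on a Sunday, so its 1st Saturday is 7 August 1982 (6 days in).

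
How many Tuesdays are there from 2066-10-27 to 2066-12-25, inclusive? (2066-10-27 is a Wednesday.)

2066-10-27 is a Wednesday; the first Tuesday on or after it is 2066-11-02 (6 days later).
From 2066-11-02 to 2066-12-25: 28 + 25 = 53 days (rest of November, December).
53 ÷ 7 = 7 full weeks with remainder 4, so 7 more Tuesdays after the first → 8.

8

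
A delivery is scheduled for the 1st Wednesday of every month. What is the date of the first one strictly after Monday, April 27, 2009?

April 2009 starts on a Wednesday, so its 1st Wednesday is April 1, 2009.
That is not after April 27, 2009, so look at May 2009.
May 2009 starts on a Friday, so its 1st Wednesday is May 6, 2009 (5 days in).

May 6, 2009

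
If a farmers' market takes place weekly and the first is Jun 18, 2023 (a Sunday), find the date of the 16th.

The 16th occurrence is 15 intervals after the first: 15 × 7 = 105 days after Jun 18, 2023.
Jun has 30 days — 12 days to the end of Jun leaves 93.
Jul has 31 days (62 left).
Aug has 31 days (31 left).
Sep has 30 days (1 left).
1 day into Oct → Oct 1, 2023.

Oct 1, 2023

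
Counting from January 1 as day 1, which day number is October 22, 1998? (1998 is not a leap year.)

295

Days in months before October: 31 + 28 + 31 + 30 + 31 + 30 + 31 + 31 + 30 = 273.
Plus 22 days into October → day 295.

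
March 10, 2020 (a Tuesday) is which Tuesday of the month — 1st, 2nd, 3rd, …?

Day 10 falls in week ⌈10/7⌉ of the month.
Days 1–7 hold the 1st Tuesday, 8–14 the 2nd, 15–21 the 3rd, 22–28 the 4th, 29–31 the 5th.
10 is in the range for the 2nd.

2nd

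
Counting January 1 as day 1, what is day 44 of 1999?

Feb 13, 1999

Jan has 31 days (44 − 31 = 13 remain).
13 into Feb → Feb 13.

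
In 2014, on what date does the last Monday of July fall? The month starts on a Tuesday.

July 2014 begins on a Tuesday, so the first Monday is July 7 (6 days later).
July 2014 has 31 days. Adding weeks: 7, 14, 21, 28 — the last one ≤ 31 is the 28th.

2014-07-28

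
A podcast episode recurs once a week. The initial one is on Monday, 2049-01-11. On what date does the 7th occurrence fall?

2049-02-22

The 7th occurrence is 6 intervals after the first: 6 × 7 = 42 days after 2049-01-11.
January has 31 days — 20 days to the end of January leaves 22.
22 days into February → 2049-02-22.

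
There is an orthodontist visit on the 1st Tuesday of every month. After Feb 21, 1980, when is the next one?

Feb 1980 starts on a Friday, so its 1st Tuesday is Feb 5, 1980 (4 days in).
That is not after Feb 21, 1980, so look at Mar 1980.
Mar 1980 starts on a Saturday, so its 1st Tuesday is Mar 4, 1980 (3 days in).

Mar 4, 1980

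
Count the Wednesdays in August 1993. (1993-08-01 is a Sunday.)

1993-08-01 is a Sunday; the first Wednesday on or after it is 1993-08-04 (3 days later).
From 1993-08-04 to 1993-08-31 is 31 − 4 = 27 days.
27 ÷ 7 = 3 full weeks with remainder 6, so 3 more Wednesdays after the first → 4.

4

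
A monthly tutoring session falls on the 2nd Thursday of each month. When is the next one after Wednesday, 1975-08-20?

1975-09-11

August 1975 starts on a Friday; its first Thursday is the 7th, so the 2nd Thursday is the 14th — 1975-08-14.
That is not after 1975-08-20, so look at September 1975.
September 1975 starts on a Monday; its first Thursday is the 4th, so the 2nd Thursday is the 11th — 1975-09-11.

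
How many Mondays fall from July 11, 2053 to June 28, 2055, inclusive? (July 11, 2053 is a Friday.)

July 11, 2053 is a Friday; the first Monday on or after it is July 14, 2053 (3 days later).
From July 14, 2053 to June 28, 2055: 170 + 365 + 179 = 714 days (rest of 2053, 2054, to June 28, 2055 in 2055).
714 ÷ 7 = 102 full weeks with remainder 0, so 102 more Mondays after the first → 103.

103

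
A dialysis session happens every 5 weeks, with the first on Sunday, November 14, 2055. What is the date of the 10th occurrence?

September 24, 2056

The 10th occurrence is 9 intervals after the first: 9 × 35 = 315 days after November 14, 2055.
November has 30 days — 16 days to the end of November leaves 299.
December has 31 days (268 left).
January has 31 days (237 left).
February has 29 days (208 left).
March has 31 days (177 left).
April has 30 days (147 left).
May has 31 days (116 left).
June has 30 days (86 left).
July has 31 days (55 left).
August has 31 days (24 left).
24 days into September → September 24, 2056.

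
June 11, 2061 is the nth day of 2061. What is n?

162

Days in months before June: 31 + 28 + 31 + 30 + 31 = 151.
Plus 11 days into June → day 162.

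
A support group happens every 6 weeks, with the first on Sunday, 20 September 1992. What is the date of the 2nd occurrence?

1 November 1992

The 2nd occurrence is 1 interval after the first: 1 × 42 = 42 days after 20 September 1992.
September has 30 days — 10 days to the end of September leaves 32.
October has 31 days (1 left).
1 day into November → 1 November 1992.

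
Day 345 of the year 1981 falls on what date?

1981-12-11

January has 31 days (345 − 31 = 314 remain).
February has 28 days (314 − 28 = 286 remain).
March has 31 days (286 − 31 = 255 remain).
April has 30 days (255 − 30 = 225 remain).
May has 31 days (225 − 31 = 194 remain).
June has 30 days (194 − 30 = 164 remain).
July has 31 days (164 − 31 = 133 remain).
August has 31 days (133 − 31 = 102 remain).
September has 30 days (102 − 30 = 72 remain).
October has 31 days (72 − 31 = 41 remain).
November has 30 days (41 − 30 = 11 remain).
11 into December → December 11.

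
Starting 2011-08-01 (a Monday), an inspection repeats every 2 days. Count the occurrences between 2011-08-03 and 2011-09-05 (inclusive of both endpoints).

17

Occurrences land 2·i days after 2011-08-01 for i = 0, 1, 2, …
2011-08-03 is 2 days after the start; 2 ÷ 2 = 1 remainder 0. First occurrence in the window: #2 on 2011-08-03 (1×2 = 2 days in).
2011-09-05 is 35 days after the start; 35 ÷ 2 = 17 remainder 1. Last occurrence in the window: #18 on 2011-09-04.
Occurrences #2 through #18: 17 in total.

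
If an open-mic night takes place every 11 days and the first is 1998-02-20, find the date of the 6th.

1998-04-16

The 6th occurrence is 5 intervals after the first: 5 × 11 = 55 days after 1998-02-20.
February has 28 days — 8 days to the end of February leaves 47.
March has 31 days (16 left).
16 days into April → 1998-04-16.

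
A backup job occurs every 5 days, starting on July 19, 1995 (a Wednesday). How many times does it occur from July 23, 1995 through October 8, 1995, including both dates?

16

Occurrences land 5·i days after July 19, 1995 for i = 0, 1, 2, …
July 23, 1995 is 4 days after the start; 4 ÷ 5 = 0 remainder 4; since the remainder is 4, round up to i = 1. First occurrence in the window: #2 on July 24, 1995 (1×5 = 5 days in).
October 8, 1995 is 81 days after the start; 81 ÷ 5 = 16 remainder 1. Last occurrence in the window: #17 on October 7, 1995.
Occurrences #2 through #17: 16 in total.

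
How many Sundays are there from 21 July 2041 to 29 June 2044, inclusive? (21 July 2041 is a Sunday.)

154

21 July 2041 is a Sunday; the first Sunday on or after it is 21 July 2041.
From 21 July 2041 to 29 June 2044: 163 + 365 + 365 + 181 = 1074 days (rest of 2041, 2042, 2043, to 29 June 2044 in 2044).
1074 ÷ 7 = 153 full weeks with remainder 3, so 153 more Sundays after the first → 154.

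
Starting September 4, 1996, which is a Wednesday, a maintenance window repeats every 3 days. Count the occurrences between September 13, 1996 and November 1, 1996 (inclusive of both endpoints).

Occurrences land 3·i days after September 4, 1996 for i = 0, 1, 2, …
September 13, 1996 is 9 days after the start; 9 ÷ 3 = 3 remainder 0. First occurrence in the window: #4 on September 13, 1996 (3×3 = 9 days in).
November 1, 1996 is 58 days after the start; 58 ÷ 3 = 19 remainder 1. Last occurrence in the window: #20 on October 31, 1996.
Occurrences #4 through #20: 17 in total.

17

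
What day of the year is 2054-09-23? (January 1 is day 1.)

Days in months before September: 31 + 28 + 31 + 30 + 31 + 30 + 31 + 31 = 243.
Plus 23 days into September → day 266.

266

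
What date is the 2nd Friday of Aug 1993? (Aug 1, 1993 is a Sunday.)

Aug 13, 1993

Aug 1993 begins on a Sunday, so the first Friday is Aug 6 (5 days later).
The 2nd Friday is 1 weeks later: 6 + 7 = 13.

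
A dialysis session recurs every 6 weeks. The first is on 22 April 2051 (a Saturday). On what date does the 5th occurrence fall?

7 October 2051

The 5th occurrence is 4 intervals after the first: 4 × 42 = 168 days after 22 April 2051.
April has 30 days — 8 days to the end of April leaves 160.
May has 31 days (129 left).
June has 30 days (99 left).
July has 31 days (68 left).
August has 31 days (37 left).
September has 30 days (7 left).
7 days into October → 7 October 2051.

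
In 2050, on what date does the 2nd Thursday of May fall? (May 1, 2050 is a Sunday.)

2050-05-12

May 2050 begins on a Sunday, so the first Thursday is May 5 (4 days later).
The 2nd Thursday is 1 weeks later: 5 + 7 = 12.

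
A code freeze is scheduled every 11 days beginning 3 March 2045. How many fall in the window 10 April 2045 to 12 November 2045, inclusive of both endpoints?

20

Occurrences land 11·i days after 3 March 2045 for i = 0, 1, 2, …
10 April 2045 is 38 days after the start; 38 ÷ 11 = 3 remainder 5; since the remainder is 5, round up to i = 4. First occurrence in the window: #5 on 16 April 2045 (4×11 = 44 days in).
12 November 2045 is 254 days after the start; 254 ÷ 11 = 23 remainder 1. Last occurrence in the window: #24 on 11 November 2045.
Occurrences #5 through #24: 20 in total.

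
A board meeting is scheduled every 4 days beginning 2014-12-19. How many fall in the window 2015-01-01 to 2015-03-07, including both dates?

16

Occurrences land 4·i days after 2014-12-19 for i = 0, 1, 2, …
2015-01-01 is 13 days after the start; 13 ÷ 4 = 3 remainder 1; since the remainder is 1, round up to i = 4. First occurrence in the window: #5 on 2015-01-04 (4×4 = 16 days in).
2015-03-07 is 78 days after the start; 78 ÷ 4 = 19 remainder 2. Last occurrence in the window: #20 on 2015-03-05.
Occurrences #5 through #20: 16 in total.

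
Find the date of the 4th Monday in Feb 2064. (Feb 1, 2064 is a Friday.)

Feb 25, 2064

Feb 2064 begins on a Friday, so the first Monday is Feb 4 (3 days later).
The 4th Monday is 3 weeks later: 4 + 21 = 25.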